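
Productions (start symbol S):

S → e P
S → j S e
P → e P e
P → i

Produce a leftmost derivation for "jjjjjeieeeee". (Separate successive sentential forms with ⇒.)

S ⇒ jSe   [S → j S e]
jSe ⇒ jjSee   [S → j S e]
jjSee ⇒ jjjSeee   [S → j S e]
jjjSeee ⇒ jjjjSeeee   [S → j S e]
jjjjSeeee ⇒ jjjjjSeeeee   [S → j S e]
jjjjjSeeeee ⇒ jjjjjePeeeee   [S → e P]
jjjjjePeeeee ⇒ jjjjjeieeeee   [P → i]

S⇒jSe⇒jjSee⇒jjjSeee⇒jjjjSeeee⇒jjjjjSeeeee⇒jjjjjePeeeee⇒jjjjjeieeeee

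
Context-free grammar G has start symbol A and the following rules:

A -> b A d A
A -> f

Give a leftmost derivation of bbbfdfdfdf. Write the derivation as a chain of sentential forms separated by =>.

A => bAdA   [A -> b A d A]
bAdA => bbAdAdA   [A -> b A d A]
bbAdAdA => bbbAdAdAdA   [A -> b A d A]
bbbAdAdAdA => bbbfdAdAdA   [A -> f]
bbbfdAdAdA => bbbfdfdAdA   [A -> f]
bbbfdfdAdA => bbbfdfdfdA   [A -> f]
bbbfdfdfdA => bbbfdfdfdf   [A -> f]

A => bAdA => bbAdAdA => bbbAdAdAdA => bbbfdAdAdA => bbbfdfdAdA => bbbfdfdfdA => bbbfdfdfdf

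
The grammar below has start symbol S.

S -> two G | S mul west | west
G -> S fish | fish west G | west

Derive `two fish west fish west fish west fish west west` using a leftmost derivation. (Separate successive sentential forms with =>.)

S => two G => two fish west G => two fish west fish west G => two fish west fish west fish west G => two fish west fish west fish west fish west G => two fish west fish west fish west fish west west

S => two G   [S -> two G]
two G => two fish west G   [G -> fish west G]
two fish west G => two fish west fish west G   [G -> fish west G]
two fish west fish west G => two fish west fish west fish west G   [G -> fish west G]
two fish west fish west fish west G => two fish west fish west fish west fish west G   [G -> fish west G]
two fish west fish west fish west fish west G => two fish west fish west fish west fish west west   [G -> west]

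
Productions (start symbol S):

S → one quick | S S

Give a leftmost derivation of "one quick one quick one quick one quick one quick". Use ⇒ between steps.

S ⇒ S S ⇒ S S S ⇒ one quick S S ⇒ one quick S S S ⇒ one quick S S S S ⇒ one quick one quick S S S ⇒ one quick one quick one quick S S ⇒ one quick one quick one quick one quick S ⇒ one quick one quick one quick one quick one quick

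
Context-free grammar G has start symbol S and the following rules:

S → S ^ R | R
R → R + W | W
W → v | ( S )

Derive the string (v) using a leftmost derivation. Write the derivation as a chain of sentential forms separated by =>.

S => R   [S → R]
R => W   [R → W]
W => (S)   [W → ( S )]
(S) => (R)   [S → R]
(R) => (W)   [R → W]
(W) => (v)   [W → v]

S => R => W => (S) => (R) => (W) => (v)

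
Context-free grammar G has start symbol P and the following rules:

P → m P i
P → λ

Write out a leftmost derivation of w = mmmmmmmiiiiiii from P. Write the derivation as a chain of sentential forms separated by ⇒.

P ⇒ mPi   [P → m P i]
mPi ⇒ mmPii   [P → m P i]
mmPii ⇒ mmmPiii   [P → m P i]
mmmPiii ⇒ mmmmPiiii   [P → m P i]
mmmmPiiii ⇒ mmmmmPiiiii   [P → m P i]
mmmmmPiiiii ⇒ mmmmmmPiiiiii   [P → m P i]
mmmmmmPiiiiii ⇒ mmmmmmmPiiiiiii   [P → m P i]
mmmmmmmPiiiiiii ⇒ mmmmmmmiiiiiii   [P → λ]

P ⇒ mPi ⇒ mmPii ⇒ mmmPiii ⇒ mmmmPiiii ⇒ mmmmmPiiiii ⇒ mmmmmmPiiiiii ⇒ mmmmmmmPiiiiiii ⇒ mmmmmmmiiiiiii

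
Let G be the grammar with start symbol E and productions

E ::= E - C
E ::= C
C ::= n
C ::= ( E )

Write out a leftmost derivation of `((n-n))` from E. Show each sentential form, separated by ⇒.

E⇒C⇒(E)⇒(C)⇒((E))⇒((E-C))⇒((C-C))⇒((n-C))⇒((n-n))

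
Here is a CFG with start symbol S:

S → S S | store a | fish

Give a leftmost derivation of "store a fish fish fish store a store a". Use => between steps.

S => S S   [S → S S]
S S => S S S   [S → S S]
S S S => S S S S   [S → S S]
S S S S => store a S S S   [S → store a]
store a S S S => store a fish S S   [S → fish]
store a fish S S => store a fish S S S   [S → S S]
store a fish S S S => store a fish fish S S   [S → fish]
store a fish fish S S => store a fish fish S S S   [S → S S]
store a fish fish S S S => store a fish fish fish S S   [S → fish]
store a fish fish fish S S => store a fish fish fish store a S   [S → store a]
store a fish fish fish store a S => store a fish fish fish store a store a   [S → store a]

S => S S => S S S => S S S S => store a S S S => store a fish S S => store a fish S S S => store a fish fish S S => store a fish fish S S S => store a fish fish fish S S => store a fish fish fish store a S => store a fish fish fish store a store a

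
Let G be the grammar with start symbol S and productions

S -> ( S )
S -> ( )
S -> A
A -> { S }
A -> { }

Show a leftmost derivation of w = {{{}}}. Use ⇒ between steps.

S⇒A⇒{S}⇒{A}⇒{{S}}⇒{{A}}⇒{{{}}}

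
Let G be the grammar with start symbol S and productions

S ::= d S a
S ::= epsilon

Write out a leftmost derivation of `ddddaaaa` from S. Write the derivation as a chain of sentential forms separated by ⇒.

S ⇒ dSa ⇒ ddSaa ⇒ dddSaaa ⇒ ddddSaaaa ⇒ ddddaaaa

S ⇒ dSa   [S ::= d S a]
dSa ⇒ ddSaa   [S ::= d S a]
ddSaa ⇒ dddSaaa   [S ::= d S a]
dddSaaa ⇒ ddddSaaaa   [S ::= d S a]
ddddSaaaa ⇒ ddddaaaa   [S ::= epsilon]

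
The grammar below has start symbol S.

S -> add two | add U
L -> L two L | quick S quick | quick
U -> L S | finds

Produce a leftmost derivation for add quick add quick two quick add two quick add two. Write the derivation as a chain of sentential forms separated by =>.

S => add U   [S -> add U]
add U => add L S   [U -> L S]
add L S => add quick S quick S   [L -> quick S quick]
add quick S quick S => add quick add U quick S   [S -> add U]
add quick add U quick S => add quick add L S quick S   [U -> L S]
add quick add L S quick S => add quick add L two L S quick S   [L -> L two L]
add quick add L two L S quick S => add quick add quick two L S quick S   [L -> quick]
add quick add quick two L S quick S => add quick add quick two quick S quick S   [L -> quick]
add quick add quick two quick S quick S => add quick add quick two quick add two quick S   [S -> add two]
add quick add quick two quick add two quick S => add quick add quick two quick add two quick add two   [S -> add two]

S => add U => add L S => add quick S quick S => add quick add U quick S => add quick add L S quick S => add quick add L two L S quick S => add quick add quick two L S quick S => add quick add quick two quick S quick S => add quick add quick two quick add two quick S => add quick add quick two quick add two quick add two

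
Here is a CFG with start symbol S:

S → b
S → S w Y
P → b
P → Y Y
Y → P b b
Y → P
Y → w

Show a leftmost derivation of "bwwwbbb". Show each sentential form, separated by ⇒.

S⇒SwY⇒bwY⇒bwP⇒bwYY⇒bwPbbY⇒bwYYbbY⇒bwwYbbY⇒bwwwbbY⇒bwwwbbP⇒bwwwbbb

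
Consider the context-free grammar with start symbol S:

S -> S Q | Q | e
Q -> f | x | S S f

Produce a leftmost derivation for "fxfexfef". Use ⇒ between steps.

S ⇒ Q   [S -> Q]
Q ⇒ SSf   [Q -> S S f]
SSf ⇒ QSf   [S -> Q]
QSf ⇒ SSfSf   [Q -> S S f]
SSfSf ⇒ SQSfSf   [S -> S Q]
SQSfSf ⇒ SQQSfSf   [S -> S Q]
SQQSfSf ⇒ QQQSfSf   [S -> Q]
QQQSfSf ⇒ fQQSfSf   [Q -> f]
fQQSfSf ⇒ fxQSfSf   [Q -> x]
fxQSfSf ⇒ fxfSfSf   [Q -> f]
fxfSfSf ⇒ fxfSQfSf   [S -> S Q]
fxfSQfSf ⇒ fxfeQfSf   [S -> e]
fxfeQfSf ⇒ fxfexfSf   [Q -> x]
fxfexfSf ⇒ fxfexfef   [S -> e]

S ⇒ Q ⇒ SSf ⇒ QSf ⇒ SSfSf ⇒ SQSfSf ⇒ SQQSfSf ⇒ QQQSfSf ⇒ fQQSfSf ⇒ fxQSfSf ⇒ fxfSfSf ⇒ fxfSQfSf ⇒ fxfeQfSf ⇒ fxfexfSf ⇒ fxfexfef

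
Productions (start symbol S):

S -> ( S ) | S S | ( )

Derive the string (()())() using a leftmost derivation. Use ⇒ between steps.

S ⇒ SS   [S -> S S]
SS ⇒ (S)S   [S -> ( S )]
(S)S ⇒ (SS)S   [S -> S S]
(SS)S ⇒ (()S)S   [S -> ( )]
(()S)S ⇒ (()())S   [S -> ( )]
(()())S ⇒ (()())()   [S -> ( )]

S ⇒ SS ⇒ (S)S ⇒ (SS)S ⇒ (()S)S ⇒ (()())S ⇒ (()())()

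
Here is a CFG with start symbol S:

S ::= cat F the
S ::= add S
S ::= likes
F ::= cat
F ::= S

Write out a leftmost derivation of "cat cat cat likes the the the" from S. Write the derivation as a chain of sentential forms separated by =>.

S => cat F the   [S ::= cat F the]
cat F the => cat S the   [F ::= S]
cat S the => cat cat F the the   [S ::= cat F the]
cat cat F the the => cat cat S the the   [F ::= S]
cat cat S the the => cat cat cat F the the the   [S ::= cat F the]
cat cat cat F the the the => cat cat cat S the the the   [F ::= S]
cat cat cat S the the the => cat cat cat likes the the the   [S ::= likes]

S => cat F the => cat S the => cat cat F the the => cat cat S the the => cat cat cat F the the the => cat cat cat S the the the => cat cat cat likes the the the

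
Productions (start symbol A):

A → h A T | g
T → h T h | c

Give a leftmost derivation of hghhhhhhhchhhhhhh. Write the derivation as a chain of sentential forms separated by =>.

A => hAT => hgT => hghTh => hghhThh => hghhhThhh => hghhhhThhhh => hghhhhhThhhhh => hghhhhhhThhhhhh => hghhhhhhhThhhhhhh => hghhhhhhhchhhhhhh

A => hAT   [A → h A T]
hAT => hgT   [A → g]
hgT => hghTh   [T → h T h]
hghTh => hghhThh   [T → h T h]
hghhThh => hghhhThhh   [T → h T h]
hghhhThhh => hghhhhThhhh   [T → h T h]
hghhhhThhhh => hghhhhhThhhhh   [T → h T h]
hghhhhhThhhhh => hghhhhhhThhhhhh   [T → h T h]
hghhhhhhThhhhhh => hghhhhhhhThhhhhhh   [T → h T h]
hghhhhhhhThhhhhhh => hghhhhhhhchhhhhhh   [T → c]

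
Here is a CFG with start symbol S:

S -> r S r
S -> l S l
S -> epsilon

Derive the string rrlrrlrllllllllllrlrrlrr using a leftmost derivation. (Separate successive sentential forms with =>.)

S => rSr   [S -> r S r]
rSr => rrSrr   [S -> r S r]
rrSrr => rrlSlrr   [S -> l S l]
rrlSlrr => rrlrSrlrr   [S -> r S r]
rrlrSrlrr => rrlrrSrrlrr   [S -> r S r]
rrlrrSrrlrr => rrlrrlSlrrlrr   [S -> l S l]
rrlrrlSlrrlrr => rrlrrlrSrlrrlrr   [S -> r S r]
rrlrrlrSrlrrlrr => rrlrrlrlSlrlrrlrr   [S -> l S l]
rrlrrlrlSlrlrrlrr => rrlrrlrllSllrlrrlrr   [S -> l S l]
rrlrrlrllSllrlrrlrr => rrlrrlrlllSlllrlrrlrr   [S -> l S l]
rrlrrlrlllSlllrlrrlrr => rrlrrlrllllSllllrlrrlrr   [S -> l S l]
rrlrrlrllllSllllrlrrlrr => rrlrrlrlllllSlllllrlrrlrr   [S -> l S l]
rrlrrlrlllllSlllllrlrrlrr => rrlrrlrllllllllllrlrrlrr   [S -> epsilon]

S => rSr => rrSrr => rrlSlrr => rrlrSrlrr => rrlrrSrrlrr => rrlrrlSlrrlrr => rrlrrlrSrlrrlrr => rrlrrlrlSlrlrrlrr => rrlrrlrllSllrlrrlrr => rrlrrlrlllSlllrlrrlrr => rrlrrlrllllSllllrlrrlrr => rrlrrlrlllllSlllllrlrrlrr => rrlrrlrllllllllllrlrrlrr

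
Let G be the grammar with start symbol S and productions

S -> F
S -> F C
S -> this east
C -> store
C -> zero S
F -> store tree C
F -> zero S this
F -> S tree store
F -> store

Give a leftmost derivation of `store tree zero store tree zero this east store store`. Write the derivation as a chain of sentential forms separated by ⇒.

S ⇒ F C   [S -> F C]
F C ⇒ store tree C C   [F -> store tree C]
store tree C C ⇒ store tree zero S C   [C -> zero S]
store tree zero S C ⇒ store tree zero F C C   [S -> F C]
store tree zero F C C ⇒ store tree zero store tree C C C   [F -> store tree C]
store tree zero store tree C C C ⇒ store tree zero store tree zero S C C   [C -> zero S]
store tree zero store tree zero S C C ⇒ store tree zero store tree zero this east C C   [S -> this east]
store tree zero store tree zero this east C C ⇒ store tree zero store tree zero this east store C   [C -> store]
store tree zero store tree zero this east store C ⇒ store tree zero store tree zero this east store store   [C -> store]

S ⇒ F C ⇒ store tree C C ⇒ store tree zero S C ⇒ store tree zero F C C ⇒ store tree zero store tree C C C ⇒ store tree zero store tree zero S C C ⇒ store tree zero store tree zero this east C C ⇒ store tree zero store tree zero this east store C ⇒ store tree zero store tree zero this east store store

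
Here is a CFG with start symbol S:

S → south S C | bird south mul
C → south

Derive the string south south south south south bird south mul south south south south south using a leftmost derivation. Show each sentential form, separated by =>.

S => south S C => south south S C C => south south south S C C C => south south south south S C C C C => south south south south south S C C C C C => south south south south south bird south mul C C C C C => south south south south south bird south mul south C C C C => south south south south south bird south mul south south C C C => south south south south south bird south mul south south south C C => south south south south south bird south mul south south south south C => south south south south south bird south mul south south south south south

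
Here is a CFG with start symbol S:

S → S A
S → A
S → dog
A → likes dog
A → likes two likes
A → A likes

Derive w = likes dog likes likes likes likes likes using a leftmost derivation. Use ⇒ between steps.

S ⇒ A   [S → A]
A ⇒ A likes   [A → A likes]
A likes ⇒ A likes likes   [A → A likes]
A likes likes ⇒ A likes likes likes   [A → A likes]
A likes likes likes ⇒ A likes likes likes likes   [A → A likes]
A likes likes likes likes ⇒ A likes likes likes likes likes   [A → A likes]
A likes likes likes likes likes ⇒ likes dog likes likes likes likes likes   [A → likes dog]

S ⇒ A ⇒ A likes ⇒ A likes likes ⇒ A likes likes likes ⇒ A likes likes likes likes ⇒ A likes likes likes likes likes ⇒ likes dog likes likes likes likes likes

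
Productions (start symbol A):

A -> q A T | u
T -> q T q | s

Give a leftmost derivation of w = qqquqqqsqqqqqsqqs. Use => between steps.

A=>qAT=>qqATT=>qqqATTT=>qqquTTT=>qqquqTqTT=>qqquqqTqqTT=>qqquqqqTqqqTT=>qqquqqqsqqqTT=>qqquqqqsqqqqTqT=>qqquqqqsqqqqqTqqT=>qqquqqqsqqqqqsqqT=>qqquqqqsqqqqqsqqs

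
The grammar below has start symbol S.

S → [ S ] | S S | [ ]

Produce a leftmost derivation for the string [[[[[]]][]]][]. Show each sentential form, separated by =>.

S => SS => [S]S => [[S]]S => [[SS]]S => [[[S]S]]S => [[[[S]]S]]S => [[[[[]]]S]]S => [[[[[]]][]]]S => [[[[[]]][]]][]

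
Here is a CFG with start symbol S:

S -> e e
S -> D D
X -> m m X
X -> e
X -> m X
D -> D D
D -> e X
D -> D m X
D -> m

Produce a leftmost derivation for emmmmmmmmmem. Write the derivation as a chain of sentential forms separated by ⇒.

S⇒DD⇒eXD⇒emmXD⇒emmmmXD⇒emmmmmmXD⇒emmmmmmmXD⇒emmmmmmmmXD⇒emmmmmmmmmXD⇒emmmmmmmmmeD⇒emmmmmmmmmem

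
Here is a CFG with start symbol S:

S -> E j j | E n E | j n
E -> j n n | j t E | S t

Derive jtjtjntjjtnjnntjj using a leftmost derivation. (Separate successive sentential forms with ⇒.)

S ⇒ Ejj   [S -> E j j]
Ejj ⇒ jtEjj   [E -> j t E]
jtEjj ⇒ jtjtEjj   [E -> j t E]
jtjtEjj ⇒ jtjtStjj   [E -> S t]
jtjtStjj ⇒ jtjtEnEtjj   [S -> E n E]
jtjtEnEtjj ⇒ jtjtStnEtjj   [E -> S t]
jtjtStnEtjj ⇒ jtjtEjjtnEtjj   [S -> E j j]
jtjtEjjtnEtjj ⇒ jtjtStjjtnEtjj   [E -> S t]
jtjtStjjtnEtjj ⇒ jtjtjntjjtnEtjj   [S -> j n]
jtjtjntjjtnEtjj ⇒ jtjtjntjjtnjnntjj   [E -> j n n]

S ⇒ Ejj ⇒ jtEjj ⇒ jtjtEjj ⇒ jtjtStjj ⇒ jtjtEnEtjj ⇒ jtjtStnEtjj ⇒ jtjtEjjtnEtjj ⇒ jtjtStjjtnEtjj ⇒ jtjtjntjjtnEtjj ⇒ jtjtjntjjtnjnntjj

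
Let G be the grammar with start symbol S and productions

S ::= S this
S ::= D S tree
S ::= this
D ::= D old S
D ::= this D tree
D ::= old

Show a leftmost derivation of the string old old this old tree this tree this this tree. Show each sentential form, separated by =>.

S => D S tree   [S ::= D S tree]
D S tree => D old S S tree   [D ::= D old S]
D old S S tree => old old S S tree   [D ::= old]
old old S S tree => old old S this S tree   [S ::= S this]
old old S this S tree => old old D S tree this S tree   [S ::= D S tree]
old old D S tree this S tree => old old this D tree S tree this S tree   [D ::= this D tree]
old old this D tree S tree this S tree => old old this old tree S tree this S tree   [D ::= old]
old old this old tree S tree this S tree => old old this old tree this tree this S tree   [S ::= this]
old old this old tree this tree this S tree => old old this old tree this tree this this tree   [S ::= this]

S => D S tree => D old S S tree => old old S S tree => old old S this S tree => old old D S tree this S tree => old old this D tree S tree this S tree => old old this old tree S tree this S tree => old old this old tree this tree this S tree => old old this old tree this tree this this tree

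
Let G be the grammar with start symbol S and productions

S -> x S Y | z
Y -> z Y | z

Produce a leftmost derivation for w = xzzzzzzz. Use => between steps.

S => xSY   [S -> x S Y]
xSY => xzY   [S -> z]
xzY => xzzY   [Y -> z Y]
xzzY => xzzzY   [Y -> z Y]
xzzzY => xzzzzY   [Y -> z Y]
xzzzzY => xzzzzzY   [Y -> z Y]
xzzzzzY => xzzzzzzY   [Y -> z Y]
xzzzzzzY => xzzzzzzz   [Y -> z]

S => xSY => xzY => xzzY => xzzzY => xzzzzY => xzzzzzY => xzzzzzzY => xzzzzzzz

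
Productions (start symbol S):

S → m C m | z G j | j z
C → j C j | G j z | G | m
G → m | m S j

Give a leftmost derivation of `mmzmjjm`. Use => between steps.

S => mCm   [S → m C m]
mCm => mGm   [C → G]
mGm => mmSjm   [G → m S j]
mmSjm => mmzGjjm   [S → z G j]
mmzGjjm => mmzmjjm   [G → m]

S=>mCm=>mGm=>mmSjm=>mmzGjjm=>mmzmjjm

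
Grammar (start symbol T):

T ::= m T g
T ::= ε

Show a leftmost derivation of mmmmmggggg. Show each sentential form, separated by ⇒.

T ⇒ mTg ⇒ mmTgg ⇒ mmmTggg ⇒ mmmmTgggg ⇒ mmmmmTggggg ⇒ mmmmmggggg

T ⇒ mTg   [T ::= m T g]
mTg ⇒ mmTgg   [T ::= m T g]
mmTgg ⇒ mmmTggg   [T ::= m T g]
mmmTggg ⇒ mmmmTgggg   [T ::= m T g]
mmmmTgggg ⇒ mmmmmTggggg   [T ::= m T g]
mmmmmTggggg ⇒ mmmmmggggg   [T ::= ε]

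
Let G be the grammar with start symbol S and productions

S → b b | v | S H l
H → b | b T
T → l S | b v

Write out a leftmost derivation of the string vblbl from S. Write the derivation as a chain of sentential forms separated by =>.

S => SHl   [S → S H l]
SHl => SHlHl   [S → S H l]
SHlHl => vHlHl   [S → v]
vHlHl => vblHl   [H → b]
vblHl => vblbl   [H → b]

S => SHl => SHlHl => vHlHl => vblHl => vblbl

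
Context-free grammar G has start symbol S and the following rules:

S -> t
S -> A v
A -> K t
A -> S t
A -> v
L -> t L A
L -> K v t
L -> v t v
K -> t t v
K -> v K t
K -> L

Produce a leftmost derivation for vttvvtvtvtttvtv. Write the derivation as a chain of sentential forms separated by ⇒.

S ⇒ Av   [S -> A v]
Av ⇒ Stv   [A -> S t]
Stv ⇒ Avtv   [S -> A v]
Avtv ⇒ Ktvtv   [A -> K t]
Ktvtv ⇒ vKttvtv   [K -> v K t]
vKttvtv ⇒ vLttvtv   [K -> L]
vLttvtv ⇒ vKvtttvtv   [L -> K v t]
vKvtttvtv ⇒ vLvtttvtv   [K -> L]
vLvtttvtv ⇒ vKvtvtttvtv   [L -> K v t]
vKvtvtttvtv ⇒ vLvtvtttvtv   [K -> L]
vLvtvtttvtv ⇒ vKvtvtvtttvtv   [L -> K v t]
vKvtvtvtttvtv ⇒ vttvvtvtvtttvtv   [K -> t t v]

S ⇒ Av ⇒ Stv ⇒ Avtv ⇒ Ktvtv ⇒ vKttvtv ⇒ vLttvtv ⇒ vKvtttvtv ⇒ vLvtttvtv ⇒ vKvtvtttvtv ⇒ vLvtvtttvtv ⇒ vKvtvtvtttvtv ⇒ vttvvtvtvtttvtv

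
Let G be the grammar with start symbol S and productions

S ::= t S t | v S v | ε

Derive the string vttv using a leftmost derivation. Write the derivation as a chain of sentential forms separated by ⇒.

S ⇒ vSv   [S ::= v S v]
vSv ⇒ vtStv   [S ::= t S t]
vtStv ⇒ vttv   [S ::= ε]

S ⇒ vSv ⇒ vtStv ⇒ vttv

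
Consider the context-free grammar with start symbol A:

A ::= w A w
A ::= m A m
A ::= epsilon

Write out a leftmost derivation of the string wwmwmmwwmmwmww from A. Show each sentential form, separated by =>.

A=>wAw=>wwAww=>wwmAmww=>wwmwAwmww=>wwmwmAmwmww=>wwmwmmAmmwmww=>wwmwmmwAwmmwmww=>wwmwmmwwmmwmww

A => wAw   [A ::= w A w]
wAw => wwAww   [A ::= w A w]
wwAww => wwmAmww   [A ::= m A m]
wwmAmww => wwmwAwmww   [A ::= w A w]
wwmwAwmww => wwmwmAmwmww   [A ::= m A m]
wwmwmAmwmww => wwmwmmAmmwmww   [A ::= m A m]
wwmwmmAmmwmww => wwmwmmwAwmmwmww   [A ::= w A w]
wwmwmmwAwmmwmww => wwmwmmwwmmwmww   [A ::= epsilon]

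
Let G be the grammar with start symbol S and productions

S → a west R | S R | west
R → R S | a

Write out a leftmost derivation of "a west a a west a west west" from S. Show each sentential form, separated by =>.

S => a west R => a west R S => a west a S => a west a a west R => a west a a west R S => a west a a west R S S => a west a a west a S S => a west a a west a west S => a west a a west a west west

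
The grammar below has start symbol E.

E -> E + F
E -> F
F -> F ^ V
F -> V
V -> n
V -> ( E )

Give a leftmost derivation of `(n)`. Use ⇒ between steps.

E ⇒ F ⇒ V ⇒ (E) ⇒ (F) ⇒ (V) ⇒ (n)

E ⇒ F   [E -> F]
F ⇒ V   [F -> V]
V ⇒ (E)   [V -> ( E )]
(E) ⇒ (F)   [E -> F]
(F) ⇒ (V)   [F -> V]
(V) ⇒ (n)   [V -> n]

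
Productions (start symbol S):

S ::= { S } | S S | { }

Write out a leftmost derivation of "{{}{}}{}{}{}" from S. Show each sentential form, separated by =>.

S => SS   [S ::= S S]
SS => SSS   [S ::= S S]
SSS => SSSS   [S ::= S S]
SSSS => {S}SSS   [S ::= { S }]
{S}SSS => {SS}SSS   [S ::= S S]
{SS}SSS => {{}S}SSS   [S ::= { }]
{{}S}SSS => {{}{}}SSS   [S ::= { }]
{{}{}}SSS => {{}{}}{}SS   [S ::= { }]
{{}{}}{}SS => {{}{}}{}{}S   [S ::= { }]
{{}{}}{}{}S => {{}{}}{}{}{}   [S ::= { }]

S => SS => SSS => SSSS => {S}SSS => {SS}SSS => {{}S}SSS => {{}{}}SSS => {{}{}}{}SS => {{}{}}{}{}S => {{}{}}{}{}{}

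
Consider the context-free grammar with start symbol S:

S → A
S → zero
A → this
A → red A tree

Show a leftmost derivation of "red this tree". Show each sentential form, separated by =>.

S => A   [S → A]
A => red A tree   [A → red A tree]
red A tree => red this tree   [A → this]

S => A => red A tree => red this tree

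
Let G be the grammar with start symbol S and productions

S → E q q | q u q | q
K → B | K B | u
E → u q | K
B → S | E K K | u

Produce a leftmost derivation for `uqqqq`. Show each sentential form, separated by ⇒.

S ⇒ Eqq ⇒ Kqq ⇒ Bqq ⇒ Sqq ⇒ Eqqqq ⇒ Kqqqq ⇒ uqqqq

S ⇒ Eqq   [S → E q q]
Eqq ⇒ Kqq   [E → K]
Kqq ⇒ Bqq   [K → B]
Bqq ⇒ Sqq   [B → S]
Sqq ⇒ Eqqqq   [S → E q q]
Eqqqq ⇒ Kqqqq   [E → K]
Kqqqq ⇒ uqqqq   [K → u]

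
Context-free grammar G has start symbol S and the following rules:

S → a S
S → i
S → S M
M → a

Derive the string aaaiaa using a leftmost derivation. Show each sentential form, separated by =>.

S => aS => aaS => aaaS => aaaSM => aaaSMM => aaaiMM => aaaiaM => aaaiaa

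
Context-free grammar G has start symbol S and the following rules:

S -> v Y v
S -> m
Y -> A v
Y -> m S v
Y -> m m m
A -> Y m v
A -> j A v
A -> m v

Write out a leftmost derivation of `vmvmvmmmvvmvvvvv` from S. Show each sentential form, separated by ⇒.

S ⇒ vYv ⇒ vmSvv ⇒ vmvYvvv ⇒ vmvAvvvv ⇒ vmvYmvvvvv ⇒ vmvmSvmvvvvv ⇒ vmvmvYvvmvvvvv ⇒ vmvmvmmmvvmvvvvv

S ⇒ vYv   [S -> v Y v]
vYv ⇒ vmSvv   [Y -> m S v]
vmSvv ⇒ vmvYvvv   [S -> v Y v]
vmvYvvv ⇒ vmvAvvvv   [Y -> A v]
vmvAvvvv ⇒ vmvYmvvvvv   [A -> Y m v]
vmvYmvvvvv ⇒ vmvmSvmvvvvv   [Y -> m S v]
vmvmSvmvvvvv ⇒ vmvmvYvvmvvvvv   [S -> v Y v]
vmvmvYvvmvvvvv ⇒ vmvmvmmmvvmvvvvv   [Y -> m m m]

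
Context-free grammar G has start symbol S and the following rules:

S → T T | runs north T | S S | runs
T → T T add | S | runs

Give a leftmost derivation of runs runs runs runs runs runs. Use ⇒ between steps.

S ⇒ S S ⇒ T T S ⇒ S T S ⇒ T T T S ⇒ S T T S ⇒ T T T T S ⇒ runs T T T S ⇒ runs runs T T S ⇒ runs runs S T S ⇒ runs runs S S T S ⇒ runs runs runs S T S ⇒ runs runs runs runs T S ⇒ runs runs runs runs runs S ⇒ runs runs runs runs runs runs

S ⇒ S S   [S → S S]
S S ⇒ T T S   [S → T T]
T T S ⇒ S T S   [T → S]
S T S ⇒ T T T S   [S → T T]
T T T S ⇒ S T T S   [T → S]
S T T S ⇒ T T T T S   [S → T T]
T T T T S ⇒ runs T T T S   [T → runs]
runs T T T S ⇒ runs runs T T S   [T → runs]
runs runs T T S ⇒ runs runs S T S   [T → S]
runs runs S T S ⇒ runs runs S S T S   [S → S S]
runs runs S S T S ⇒ runs runs runs S T S   [S → runs]
runs runs runs S T S ⇒ runs runs runs runs T S   [S → runs]
runs runs runs runs T S ⇒ runs runs runs runs runs S   [T → runs]
runs runs runs runs runs S ⇒ runs runs runs runs runs runs   [S → runs]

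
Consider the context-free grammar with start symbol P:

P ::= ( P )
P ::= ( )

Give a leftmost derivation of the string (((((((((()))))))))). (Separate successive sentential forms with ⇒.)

P ⇒ (P) ⇒ ((P)) ⇒ (((P))) ⇒ ((((P)))) ⇒ (((((P))))) ⇒ ((((((P)))))) ⇒ (((((((P))))))) ⇒ ((((((((P)))))))) ⇒ (((((((((P))))))))) ⇒ (((((((((())))))))))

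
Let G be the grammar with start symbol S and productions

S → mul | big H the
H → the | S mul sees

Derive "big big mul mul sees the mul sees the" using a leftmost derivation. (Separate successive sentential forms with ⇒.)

S ⇒ big H the ⇒ big S mul sees the ⇒ big big H the mul sees the ⇒ big big S mul sees the mul sees the ⇒ big big mul mul sees the mul sees the

S ⇒ big H the   [S → big H the]
big H the ⇒ big S mul sees the   [H → S mul sees]
big S mul sees the ⇒ big big H the mul sees the   [S → big H the]
big big H the mul sees the ⇒ big big S mul sees the mul sees the   [H → S mul sees]
big big S mul sees the mul sees the ⇒ big big mul mul sees the mul sees the   [S → mul]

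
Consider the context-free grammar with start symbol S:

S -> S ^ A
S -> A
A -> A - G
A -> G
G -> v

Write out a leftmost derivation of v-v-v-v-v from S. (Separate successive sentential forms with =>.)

S=>A=>A-G=>A-G-G=>A-G-G-G=>A-G-G-G-G=>G-G-G-G-G=>v-G-G-G-G=>v-v-G-G-G=>v-v-v-G-G=>v-v-v-v-G=>v-v-v-v-v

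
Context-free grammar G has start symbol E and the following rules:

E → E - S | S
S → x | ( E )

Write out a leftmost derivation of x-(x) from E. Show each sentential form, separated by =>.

E => E-S   [E → E - S]
E-S => S-S   [E → S]
S-S => x-S   [S → x]
x-S => x-(E)   [S → ( E )]
x-(E) => x-(S)   [E → S]
x-(S) => x-(x)   [S → x]

E=>E-S=>S-S=>x-S=>x-(E)=>x-(S)=>x-(x)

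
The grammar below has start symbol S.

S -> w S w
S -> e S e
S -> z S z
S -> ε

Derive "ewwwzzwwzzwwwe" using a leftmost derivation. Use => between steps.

S => eSe   [S -> e S e]
eSe => ewSwe   [S -> w S w]
ewSwe => ewwSwwe   [S -> w S w]
ewwSwwe => ewwwSwwwe   [S -> w S w]
ewwwSwwwe => ewwwzSzwwwe   [S -> z S z]
ewwwzSzwwwe => ewwwzzSzzwwwe   [S -> z S z]
ewwwzzSzzwwwe => ewwwzzwSwzzwwwe   [S -> w S w]
ewwwzzwSwzzwwwe => ewwwzzwwzzwwwe   [S -> ε]

S => eSe => ewSwe => ewwSwwe => ewwwSwwwe => ewwwzSzwwwe => ewwwzzSzzwwwe => ewwwzzwSwzzwwwe => ewwwzzwwzzwwwe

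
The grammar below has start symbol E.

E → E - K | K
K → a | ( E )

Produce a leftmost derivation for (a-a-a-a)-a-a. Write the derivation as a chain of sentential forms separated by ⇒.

E ⇒ E-K ⇒ E-K-K ⇒ K-K-K ⇒ (E)-K-K ⇒ (E-K)-K-K ⇒ (E-K-K)-K-K ⇒ (E-K-K-K)-K-K ⇒ (K-K-K-K)-K-K ⇒ (a-K-K-K)-K-K ⇒ (a-a-K-K)-K-K ⇒ (a-a-a-K)-K-K ⇒ (a-a-a-a)-K-K ⇒ (a-a-a-a)-a-K ⇒ (a-a-a-a)-a-a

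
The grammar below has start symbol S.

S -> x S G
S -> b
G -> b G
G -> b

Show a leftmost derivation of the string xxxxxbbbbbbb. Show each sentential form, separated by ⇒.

S ⇒ xSG   [S -> x S G]
xSG ⇒ xxSGG   [S -> x S G]
xxSGG ⇒ xxxSGGG   [S -> x S G]
xxxSGGG ⇒ xxxxSGGGG   [S -> x S G]
xxxxSGGGG ⇒ xxxxxSGGGGG   [S -> x S G]
xxxxxSGGGGG ⇒ xxxxxbGGGGG   [S -> b]
xxxxxbGGGGG ⇒ xxxxxbbGGGGG   [G -> b G]
xxxxxbbGGGGG ⇒ xxxxxbbbGGGG   [G -> b]
xxxxxbbbGGGG ⇒ xxxxxbbbbGGG   [G -> b]
xxxxxbbbbGGG ⇒ xxxxxbbbbbGG   [G -> b]
xxxxxbbbbbGG ⇒ xxxxxbbbbbbG   [G -> b]
xxxxxbbbbbbG ⇒ xxxxxbbbbbbb   [G -> b]

S ⇒ xSG ⇒ xxSGG ⇒ xxxSGGG ⇒ xxxxSGGGG ⇒ xxxxxSGGGGG ⇒ xxxxxbGGGGG ⇒ xxxxxbbGGGGG ⇒ xxxxxbbbGGGG ⇒ xxxxxbbbbGGG ⇒ xxxxxbbbbbGG ⇒ xxxxxbbbbbbG ⇒ xxxxxbbbbbbb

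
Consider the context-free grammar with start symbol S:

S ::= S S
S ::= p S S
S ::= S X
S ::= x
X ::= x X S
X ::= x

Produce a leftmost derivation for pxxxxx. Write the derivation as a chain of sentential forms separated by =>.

S => SS   [S ::= S S]
SS => SSS   [S ::= S S]
SSS => SXSS   [S ::= S X]
SXSS => pSSXSS   [S ::= p S S]
pSSXSS => pxSXSS   [S ::= x]
pxSXSS => pxxXSS   [S ::= x]
pxxXSS => pxxxSS   [X ::= x]
pxxxSS => pxxxxS   [S ::= x]
pxxxxS => pxxxxx   [S ::= x]

S => SS => SSS => SXSS => pSSXSS => pxSXSS => pxxXSS => pxxxSS => pxxxxS => pxxxxx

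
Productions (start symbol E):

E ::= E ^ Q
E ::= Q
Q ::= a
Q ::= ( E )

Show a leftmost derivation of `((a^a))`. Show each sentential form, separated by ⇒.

E ⇒ Q   [E ::= Q]
Q ⇒ (E)   [Q ::= ( E )]
(E) ⇒ (Q)   [E ::= Q]
(Q) ⇒ ((E))   [Q ::= ( E )]
((E)) ⇒ ((E^Q))   [E ::= E ^ Q]
((E^Q)) ⇒ ((Q^Q))   [E ::= Q]
((Q^Q)) ⇒ ((a^Q))   [Q ::= a]
((a^Q)) ⇒ ((a^a))   [Q ::= a]

E ⇒ Q ⇒ (E) ⇒ (Q) ⇒ ((E)) ⇒ ((E^Q)) ⇒ ((Q^Q)) ⇒ ((a^Q)) ⇒ ((a^a))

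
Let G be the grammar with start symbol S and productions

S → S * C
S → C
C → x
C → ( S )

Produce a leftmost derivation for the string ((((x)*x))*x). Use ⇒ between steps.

S ⇒ C ⇒ (S) ⇒ (S*C) ⇒ (C*C) ⇒ ((S)*C) ⇒ ((C)*C) ⇒ (((S))*C) ⇒ (((S*C))*C) ⇒ (((C*C))*C) ⇒ ((((S)*C))*C) ⇒ ((((C)*C))*C) ⇒ ((((x)*C))*C) ⇒ ((((x)*x))*C) ⇒ ((((x)*x))*x)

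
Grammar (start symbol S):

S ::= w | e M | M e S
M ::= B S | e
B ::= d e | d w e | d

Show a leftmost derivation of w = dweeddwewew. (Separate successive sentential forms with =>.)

S=>MeS=>BSeS=>dweSeS=>dweeMeS=>dweeBSeS=>dweedSeS=>dweedMeSeS=>dweedBSeSeS=>dweeddSeSeS=>dweeddweSeS=>dweeddweweS=>dweeddwewew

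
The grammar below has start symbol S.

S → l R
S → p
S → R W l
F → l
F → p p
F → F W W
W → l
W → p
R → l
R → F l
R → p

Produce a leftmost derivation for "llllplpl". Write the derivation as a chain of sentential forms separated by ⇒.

S ⇒ RWl   [S → R W l]
RWl ⇒ FlWl   [R → F l]
FlWl ⇒ FWWlWl   [F → F W W]
FWWlWl ⇒ FWWWWlWl   [F → F W W]
FWWWWlWl ⇒ lWWWWlWl   [F → l]
lWWWWlWl ⇒ llWWWlWl   [W → l]
llWWWlWl ⇒ lllWWlWl   [W → l]
lllWWlWl ⇒ llllWlWl   [W → l]
llllWlWl ⇒ llllplWl   [W → p]
llllplWl ⇒ llllplpl   [W → p]

S ⇒ RWl ⇒ FlWl ⇒ FWWlWl ⇒ FWWWWlWl ⇒ lWWWWlWl ⇒ llWWWlWl ⇒ lllWWlWl ⇒ llllWlWl ⇒ llllplWl ⇒ llllplpl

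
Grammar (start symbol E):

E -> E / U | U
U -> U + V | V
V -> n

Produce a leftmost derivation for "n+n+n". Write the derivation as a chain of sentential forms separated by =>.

E=>U=>U+V=>U+V+V=>V+V+V=>n+V+V=>n+n+V=>n+n+n

E => U   [E -> U]
U => U+V   [U -> U + V]
U+V => U+V+V   [U -> U + V]
U+V+V => V+V+V   [U -> V]
V+V+V => n+V+V   [V -> n]
n+V+V => n+n+V   [V -> n]
n+n+V => n+n+n   [V -> n]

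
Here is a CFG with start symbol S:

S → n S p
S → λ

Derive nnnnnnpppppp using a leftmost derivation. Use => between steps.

S=>nSp=>nnSpp=>nnnSppp=>nnnnSpppp=>nnnnnSppppp=>nnnnnnSpppppp=>nnnnnnpppppp

S => nSp   [S → n S p]
nSp => nnSpp   [S → n S p]
nnSpp => nnnSppp   [S → n S p]
nnnSppp => nnnnSpppp   [S → n S p]
nnnnSpppp => nnnnnSppppp   [S → n S p]
nnnnnSppppp => nnnnnnSpppppp   [S → n S p]
nnnnnnSpppppp => nnnnnnpppppp   [S → λ]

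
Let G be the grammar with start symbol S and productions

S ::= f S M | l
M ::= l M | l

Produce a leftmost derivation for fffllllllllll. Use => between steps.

S => fSM   [S ::= f S M]
fSM => ffSMM   [S ::= f S M]
ffSMM => fffSMMM   [S ::= f S M]
fffSMMM => ffflMMM   [S ::= l]
ffflMMM => fffllMMM   [M ::= l M]
fffllMMM => ffflllMMM   [M ::= l M]
ffflllMMM => fffllllMM   [M ::= l]
fffllllMM => ffflllllMM   [M ::= l M]
ffflllllMM => fffllllllMM   [M ::= l M]
fffllllllMM => ffflllllllMM   [M ::= l M]
ffflllllllMM => fffllllllllMM   [M ::= l M]
fffllllllllMM => ffflllllllllM   [M ::= l]
ffflllllllllM => fffllllllllll   [M ::= l]

S => fSM => ffSMM => fffSMMM => ffflMMM => fffllMMM => ffflllMMM => fffllllMM => ffflllllMM => fffllllllMM => ffflllllllMM => fffllllllllMM => ffflllllllllM => fffllllllllll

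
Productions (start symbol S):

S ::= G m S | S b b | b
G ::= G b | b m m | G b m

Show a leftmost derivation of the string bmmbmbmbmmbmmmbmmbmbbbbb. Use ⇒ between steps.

S ⇒ Sbb ⇒ GmSbb ⇒ GbmmSbb ⇒ GbmbmmSbb ⇒ GbmbmbmmSbb ⇒ bmmbmbmbmmSbb ⇒ bmmbmbmbmmGmSbb ⇒ bmmbmbmbmmbmmmSbb ⇒ bmmbmbmbmmbmmmSbbbb ⇒ bmmbmbmbmmbmmmGmSbbbb ⇒ bmmbmbmbmmbmmmGbmSbbbb ⇒ bmmbmbmbmmbmmmbmmbmSbbbb ⇒ bmmbmbmbmmbmmmbmmbmbbbbb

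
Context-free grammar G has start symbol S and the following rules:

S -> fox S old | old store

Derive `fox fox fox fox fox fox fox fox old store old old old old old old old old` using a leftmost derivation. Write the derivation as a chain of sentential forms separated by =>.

S => fox S old => fox fox S old old => fox fox fox S old old old => fox fox fox fox S old old old old => fox fox fox fox fox S old old old old old => fox fox fox fox fox fox S old old old old old old => fox fox fox fox fox fox fox S old old old old old old old => fox fox fox fox fox fox fox fox S old old old old old old old old => fox fox fox fox fox fox fox fox old store old old old old old old old old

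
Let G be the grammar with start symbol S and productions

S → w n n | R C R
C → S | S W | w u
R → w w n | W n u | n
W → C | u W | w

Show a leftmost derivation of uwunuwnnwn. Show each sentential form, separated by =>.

S => RCR   [S → R C R]
RCR => WnuCR   [R → W n u]
WnuCR => uWnuCR   [W → u W]
uWnuCR => uCnuCR   [W → C]
uCnuCR => uwunuCR   [C → w u]
uwunuCR => uwunuSWR   [C → S W]
uwunuSWR => uwunuwnnWR   [S → w n n]
uwunuwnnWR => uwunuwnnwR   [W → w]
uwunuwnnwR => uwunuwnnwn   [R → n]

S => RCR => WnuCR => uWnuCR => uCnuCR => uwunuCR => uwunuSWR => uwunuwnnWR => uwunuwnnwR => uwunuwnnwn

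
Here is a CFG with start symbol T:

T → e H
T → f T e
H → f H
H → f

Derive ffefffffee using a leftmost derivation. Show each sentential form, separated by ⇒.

T⇒fTe⇒ffTee⇒ffeHee⇒ffefHee⇒ffeffHee⇒ffefffHee⇒ffeffffHee⇒ffefffffee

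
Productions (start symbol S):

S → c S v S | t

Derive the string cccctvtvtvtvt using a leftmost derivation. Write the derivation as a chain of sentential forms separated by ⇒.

S ⇒ cSvS ⇒ ccSvSvS ⇒ cccSvSvSvS ⇒ ccccSvSvSvSvS ⇒ cccctvSvSvSvS ⇒ cccctvtvSvSvS ⇒ cccctvtvtvSvS ⇒ cccctvtvtvtvS ⇒ cccctvtvtvtvt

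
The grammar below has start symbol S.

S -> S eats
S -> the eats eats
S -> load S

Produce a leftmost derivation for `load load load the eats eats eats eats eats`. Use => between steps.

S => load S => load load S => load load S eats => load load S eats eats => load load S eats eats eats => load load load S eats eats eats => load load load the eats eats eats eats eats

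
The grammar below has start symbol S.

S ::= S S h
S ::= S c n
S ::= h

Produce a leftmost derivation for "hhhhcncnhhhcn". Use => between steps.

S => Scn   [S ::= S c n]
Scn => SShcn   [S ::= S S h]
SShcn => hShcn   [S ::= h]
hShcn => hSShhcn   [S ::= S S h]
hSShhcn => hScnShhcn   [S ::= S c n]
hScnShhcn => hScncnShhcn   [S ::= S c n]
hScncnShhcn => hSShcncnShhcn   [S ::= S S h]
hSShcncnShhcn => hhShcncnShhcn   [S ::= h]
hhShcncnShhcn => hhhhcncnShhcn   [S ::= h]
hhhhcncnShhcn => hhhhcncnhhhcn   [S ::= h]

S=>Scn=>SShcn=>hShcn=>hSShhcn=>hScnShhcn=>hScncnShhcn=>hSShcncnShhcn=>hhShcncnShhcn=>hhhhcncnShhcn=>hhhhcncnhhhcn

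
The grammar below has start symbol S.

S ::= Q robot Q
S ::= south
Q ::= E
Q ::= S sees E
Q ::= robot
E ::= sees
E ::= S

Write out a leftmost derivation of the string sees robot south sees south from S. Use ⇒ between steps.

S ⇒ Q robot Q ⇒ E robot Q ⇒ sees robot Q ⇒ sees robot S sees E ⇒ sees robot south sees E ⇒ sees robot south sees S ⇒ sees robot south sees south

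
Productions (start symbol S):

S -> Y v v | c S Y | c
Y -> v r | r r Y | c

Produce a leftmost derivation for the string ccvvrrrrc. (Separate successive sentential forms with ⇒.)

S ⇒ cSY   [S -> c S Y]
cSY ⇒ cYvvY   [S -> Y v v]
cYvvY ⇒ ccvvY   [Y -> c]
ccvvY ⇒ ccvvrrY   [Y -> r r Y]
ccvvrrY ⇒ ccvvrrrrY   [Y -> r r Y]
ccvvrrrrY ⇒ ccvvrrrrc   [Y -> c]

S⇒cSY⇒cYvvY⇒ccvvY⇒ccvvrrY⇒ccvvrrrrY⇒ccvvrrrrc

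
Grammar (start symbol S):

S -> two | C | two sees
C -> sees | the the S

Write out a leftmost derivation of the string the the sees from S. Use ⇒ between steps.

S ⇒ C   [S -> C]
C ⇒ the the S   [C -> the the S]
the the S ⇒ the the C   [S -> C]
the the C ⇒ the the sees   [C -> sees]

S ⇒ C ⇒ the the S ⇒ the the C ⇒ the the sees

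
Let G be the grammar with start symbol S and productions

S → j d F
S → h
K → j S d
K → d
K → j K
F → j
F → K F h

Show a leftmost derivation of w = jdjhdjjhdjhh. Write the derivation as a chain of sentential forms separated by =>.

S => jdF   [S → j d F]
jdF => jdKFh   [F → K F h]
jdKFh => jdjSdFh   [K → j S d]
jdjSdFh => jdjhdFh   [S → h]
jdjhdFh => jdjhdKFhh   [F → K F h]
jdjhdKFhh => jdjhdjKFhh   [K → j K]
jdjhdjKFhh => jdjhdjjSdFhh   [K → j S d]
jdjhdjjSdFhh => jdjhdjjhdFhh   [S → h]
jdjhdjjhdFhh => jdjhdjjhdjhh   [F → j]

S=>jdF=>jdKFh=>jdjSdFh=>jdjhdFh=>jdjhdKFhh=>jdjhdjKFhh=>jdjhdjjSdFhh=>jdjhdjjhdFhh=>jdjhdjjhdjhh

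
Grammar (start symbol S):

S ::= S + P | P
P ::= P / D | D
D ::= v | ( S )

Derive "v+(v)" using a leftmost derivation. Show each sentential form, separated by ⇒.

S ⇒ S+P   [S ::= S + P]
S+P ⇒ P+P   [S ::= P]
P+P ⇒ D+P   [P ::= D]
D+P ⇒ v+P   [D ::= v]
v+P ⇒ v+D   [P ::= D]
v+D ⇒ v+(S)   [D ::= ( S )]
v+(S) ⇒ v+(P)   [S ::= P]
v+(P) ⇒ v+(D)   [P ::= D]
v+(D) ⇒ v+(v)   [D ::= v]

S ⇒ S+P ⇒ P+P ⇒ D+P ⇒ v+P ⇒ v+D ⇒ v+(S) ⇒ v+(P) ⇒ v+(D) ⇒ v+(v)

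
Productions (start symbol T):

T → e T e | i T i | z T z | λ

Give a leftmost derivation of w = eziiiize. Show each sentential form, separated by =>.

T => eTe   [T → e T e]
eTe => ezTze   [T → z T z]
ezTze => eziTize   [T → i T i]
eziTize => eziiTiize   [T → i T i]
eziiTiize => eziiiize   [T → λ]

T=>eTe=>ezTze=>eziTize=>eziiTiize=>eziiiize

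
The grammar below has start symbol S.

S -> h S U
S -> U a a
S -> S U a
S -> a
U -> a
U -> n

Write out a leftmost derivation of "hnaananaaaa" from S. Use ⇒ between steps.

S ⇒ hSU   [S -> h S U]
hSU ⇒ hSUaU   [S -> S U a]
hSUaU ⇒ hSUaUaU   [S -> S U a]
hSUaUaU ⇒ hSUaUaUaU   [S -> S U a]
hSUaUaUaU ⇒ hUaaUaUaUaU   [S -> U a a]
hUaaUaUaUaU ⇒ hnaaUaUaUaU   [U -> n]
hnaaUaUaUaU ⇒ hnaanaUaUaU   [U -> n]
hnaanaUaUaU ⇒ hnaananaUaU   [U -> n]
hnaananaUaU ⇒ hnaananaaaU   [U -> a]
hnaananaaaU ⇒ hnaananaaaa   [U -> a]

S ⇒ hSU ⇒ hSUaU ⇒ hSUaUaU ⇒ hSUaUaUaU ⇒ hUaaUaUaUaU ⇒ hnaaUaUaUaU ⇒ hnaanaUaUaU ⇒ hnaananaUaU ⇒ hnaananaaaU ⇒ hnaananaaaa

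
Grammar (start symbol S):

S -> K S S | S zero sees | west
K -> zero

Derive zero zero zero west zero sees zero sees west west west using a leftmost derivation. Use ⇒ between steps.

S ⇒ K S S ⇒ zero S S ⇒ zero K S S S ⇒ zero zero S S S ⇒ zero zero K S S S S ⇒ zero zero zero S S S S ⇒ zero zero zero S zero sees S S S ⇒ zero zero zero S zero sees zero sees S S S ⇒ zero zero zero west zero sees zero sees S S S ⇒ zero zero zero west zero sees zero sees west S S ⇒ zero zero zero west zero sees zero sees west west S ⇒ zero zero zero west zero sees zero sees west west west

S ⇒ K S S   [S -> K S S]
K S S ⇒ zero S S   [K -> zero]
zero S S ⇒ zero K S S S   [S -> K S S]
zero K S S S ⇒ zero zero S S S   [K -> zero]
zero zero S S S ⇒ zero zero K S S S S   [S -> K S S]
zero zero K S S S S ⇒ zero zero zero S S S S   [K -> zero]
zero zero zero S S S S ⇒ zero zero zero S zero sees S S S   [S -> S zero sees]
zero zero zero S zero sees S S S ⇒ zero zero zero S zero sees zero sees S S S   [S -> S zero sees]
zero zero zero S zero sees zero sees S S S ⇒ zero zero zero west zero sees zero sees S S S   [S -> west]
zero zero zero west zero sees zero sees S S S ⇒ zero zero zero west zero sees zero sees west S S   [S -> west]
zero zero zero west zero sees zero sees west S S ⇒ zero zero zero west zero sees zero sees west west S   [S -> west]
zero zero zero west zero sees zero sees west west S ⇒ zero zero zero west zero sees zero sees west west west   [S -> west]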